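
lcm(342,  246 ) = 14022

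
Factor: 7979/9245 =5^( - 1)* 43^( - 2 )*79^1*101^1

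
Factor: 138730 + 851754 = 2^2*11^1*22511^1   =  990484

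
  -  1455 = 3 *( - 485 ) 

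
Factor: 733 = 733^1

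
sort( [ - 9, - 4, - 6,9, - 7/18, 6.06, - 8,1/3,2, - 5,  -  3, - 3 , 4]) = [ - 9, -8, - 6, - 5,- 4,-3,-3, - 7/18 , 1/3, 2,4, 6.06, 9]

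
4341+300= 4641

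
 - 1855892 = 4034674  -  5890566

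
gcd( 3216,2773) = 1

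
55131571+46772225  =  101903796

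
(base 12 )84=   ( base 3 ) 10201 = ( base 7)202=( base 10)100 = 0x64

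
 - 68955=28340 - 97295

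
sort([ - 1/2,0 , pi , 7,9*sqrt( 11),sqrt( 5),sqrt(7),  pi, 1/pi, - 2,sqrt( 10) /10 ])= [ - 2, - 1/2, 0, sqrt(  10)/10,1/pi,sqrt(5 ), sqrt(7 ),  pi,pi,7,9*sqrt( 11) ]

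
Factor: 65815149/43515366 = 21938383/14505122 = 2^( - 1)*59^1*491^( - 1 )*14771^(- 1 )*371837^1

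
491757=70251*7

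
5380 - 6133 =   -  753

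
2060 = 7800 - 5740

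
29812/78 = 14906/39 = 382.21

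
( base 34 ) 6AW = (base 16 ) 1C8C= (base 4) 1302030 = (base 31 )7in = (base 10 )7308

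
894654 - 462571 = 432083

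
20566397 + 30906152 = 51472549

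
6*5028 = 30168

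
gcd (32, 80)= 16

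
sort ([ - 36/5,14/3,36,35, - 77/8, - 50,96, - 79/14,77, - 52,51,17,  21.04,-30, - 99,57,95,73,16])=[ - 99 , - 52 , - 50  , - 30, - 77/8, - 36/5,-79/14, 14/3,16,17,21.04 , 35,36,51,57,73, 77 , 95, 96]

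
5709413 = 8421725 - 2712312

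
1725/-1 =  - 1725/1= -  1725.00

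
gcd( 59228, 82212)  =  884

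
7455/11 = 677 + 8/11 = 677.73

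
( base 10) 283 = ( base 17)gb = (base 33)8J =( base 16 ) 11b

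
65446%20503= 3937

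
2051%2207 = 2051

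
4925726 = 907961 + 4017765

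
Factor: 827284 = 2^2*206821^1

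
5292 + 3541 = 8833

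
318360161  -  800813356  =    -  482453195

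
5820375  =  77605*75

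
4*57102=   228408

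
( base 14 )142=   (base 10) 254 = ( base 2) 11111110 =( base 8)376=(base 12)192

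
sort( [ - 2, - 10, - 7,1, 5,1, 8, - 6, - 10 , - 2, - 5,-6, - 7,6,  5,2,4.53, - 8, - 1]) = [ - 10, - 10, - 8, - 7,-7, - 6 , - 6, - 5, - 2, - 2, - 1, 1,1, 2, 4.53, 5, 5,6,8] 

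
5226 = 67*78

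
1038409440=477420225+560989215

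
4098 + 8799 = 12897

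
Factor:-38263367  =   - 103^1*269^1*1381^1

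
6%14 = 6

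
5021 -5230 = -209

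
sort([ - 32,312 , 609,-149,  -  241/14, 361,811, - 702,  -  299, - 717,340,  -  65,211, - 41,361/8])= [ - 717, - 702, - 299, - 149, - 65 , - 41, - 32, -241/14,361/8,211, 312, 340,361,609, 811]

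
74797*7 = 523579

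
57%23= 11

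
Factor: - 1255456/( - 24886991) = 2^5*71^(-1)*39233^1*350521^ (-1)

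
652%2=0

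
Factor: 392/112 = 2^ ( - 1)*7^1 = 7/2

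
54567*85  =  4638195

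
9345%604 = 285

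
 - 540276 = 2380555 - 2920831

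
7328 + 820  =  8148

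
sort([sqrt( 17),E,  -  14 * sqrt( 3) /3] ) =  [ - 14  *sqrt(3 ) /3,  E,sqrt( 17) ] 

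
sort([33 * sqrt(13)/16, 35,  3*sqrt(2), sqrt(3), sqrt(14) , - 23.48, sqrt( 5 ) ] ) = [ - 23.48, sqrt( 3),sqrt( 5),sqrt(14 ) , 3*sqrt( 2 ), 33 * sqrt( 13)/16,35]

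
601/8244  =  601/8244 = 0.07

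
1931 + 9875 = 11806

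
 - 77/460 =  - 77/460 = -0.17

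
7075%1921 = 1312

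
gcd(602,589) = 1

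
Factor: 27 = 3^3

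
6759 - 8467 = -1708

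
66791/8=8348+7/8 = 8348.88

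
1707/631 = 1707/631= 2.71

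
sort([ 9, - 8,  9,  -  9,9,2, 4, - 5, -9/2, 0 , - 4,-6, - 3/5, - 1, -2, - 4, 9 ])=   [  -  9,- 8, - 6, - 5, - 9/2, - 4, - 4, - 2, - 1, - 3/5, 0,2,4,9 , 9, 9,9 ] 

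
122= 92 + 30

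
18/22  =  9/11 = 0.82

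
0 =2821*0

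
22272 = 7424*3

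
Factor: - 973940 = - 2^2 * 5^1*11^1*19^1* 233^1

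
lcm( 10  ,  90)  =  90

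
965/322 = 2 + 321/322 = 3.00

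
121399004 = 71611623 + 49787381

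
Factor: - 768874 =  - 2^1 * 384437^1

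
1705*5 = 8525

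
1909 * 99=188991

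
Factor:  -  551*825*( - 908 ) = 2^2*3^1 * 5^2*11^1*19^1*29^1*227^1 = 412754100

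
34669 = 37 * 937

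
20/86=10/43 = 0.23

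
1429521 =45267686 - 43838165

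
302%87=41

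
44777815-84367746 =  - 39589931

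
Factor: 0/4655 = 0^1 =0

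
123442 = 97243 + 26199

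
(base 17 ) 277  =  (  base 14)384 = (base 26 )112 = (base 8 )1300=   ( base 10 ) 704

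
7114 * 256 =1821184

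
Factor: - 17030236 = - 2^2*43^1*99013^1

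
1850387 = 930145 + 920242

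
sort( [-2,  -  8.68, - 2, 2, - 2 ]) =[-8.68,-2,- 2,-2,2 ]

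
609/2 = 304+1/2 = 304.50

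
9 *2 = 18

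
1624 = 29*56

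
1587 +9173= 10760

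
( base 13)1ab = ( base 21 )EG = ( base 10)310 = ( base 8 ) 466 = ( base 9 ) 374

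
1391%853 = 538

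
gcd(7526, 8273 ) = 1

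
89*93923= 8359147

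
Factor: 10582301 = 179^1*59119^1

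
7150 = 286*25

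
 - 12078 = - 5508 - 6570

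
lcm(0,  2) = 0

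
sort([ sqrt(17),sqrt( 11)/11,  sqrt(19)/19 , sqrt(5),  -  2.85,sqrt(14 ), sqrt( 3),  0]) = [- 2.85, 0, sqrt( 19)/19, sqrt( 11)/11,sqrt( 3 ),sqrt( 5),sqrt( 14), sqrt (17)]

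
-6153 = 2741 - 8894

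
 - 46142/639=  - 46142/639 = - 72.21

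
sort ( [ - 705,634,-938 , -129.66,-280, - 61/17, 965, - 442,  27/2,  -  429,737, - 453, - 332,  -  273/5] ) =[-938, - 705, - 453, - 442, - 429, - 332 ,- 280,-129.66, -273/5,-61/17, 27/2,634,737, 965 ]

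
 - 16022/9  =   - 16022/9 = - 1780.22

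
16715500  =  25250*662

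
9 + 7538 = 7547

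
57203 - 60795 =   -  3592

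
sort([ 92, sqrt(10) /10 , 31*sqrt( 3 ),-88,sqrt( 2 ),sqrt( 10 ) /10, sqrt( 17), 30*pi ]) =[ - 88,sqrt( 10) /10,sqrt (10)/10, sqrt( 2 ) , sqrt( 17), 31 *sqrt( 3), 92,30*pi]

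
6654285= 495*13443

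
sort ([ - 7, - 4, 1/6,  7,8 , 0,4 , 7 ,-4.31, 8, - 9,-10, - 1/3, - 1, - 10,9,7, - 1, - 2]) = [ - 10,-10 , - 9,-7 , - 4.31, - 4, - 2,-1, - 1, - 1/3 , 0 , 1/6, 4, 7,7,7,8, 8, 9] 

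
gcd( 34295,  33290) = 5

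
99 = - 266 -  - 365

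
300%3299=300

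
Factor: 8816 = 2^4 * 19^1*29^1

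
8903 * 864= 7692192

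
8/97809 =8/97809 = 0.00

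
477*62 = 29574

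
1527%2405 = 1527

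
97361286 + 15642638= 113003924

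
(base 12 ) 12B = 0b10110011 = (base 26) 6n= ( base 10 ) 179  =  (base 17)a9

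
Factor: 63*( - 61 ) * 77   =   - 3^2*7^2*11^1 * 61^1 = - 295911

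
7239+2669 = 9908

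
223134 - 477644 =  - 254510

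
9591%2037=1443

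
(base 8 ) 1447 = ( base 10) 807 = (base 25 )177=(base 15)38c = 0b1100100111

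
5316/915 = 5 + 247/305  =  5.81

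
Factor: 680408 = 2^3*17^1 * 5003^1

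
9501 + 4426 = 13927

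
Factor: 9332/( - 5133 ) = -2^2*3^(  -  1 )*29^( - 1 ) *59^( - 1)*2333^1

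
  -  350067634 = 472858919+-822926553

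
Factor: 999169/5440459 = 17^( - 1)*320027^( - 1)*999169^1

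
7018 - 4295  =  2723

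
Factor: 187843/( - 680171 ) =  - 31^( - 1)*37^( - 1)*593^( - 1)*187843^1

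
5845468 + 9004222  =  14849690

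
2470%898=674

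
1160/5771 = 40/199 = 0.20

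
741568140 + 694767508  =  1436335648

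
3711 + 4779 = 8490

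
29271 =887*33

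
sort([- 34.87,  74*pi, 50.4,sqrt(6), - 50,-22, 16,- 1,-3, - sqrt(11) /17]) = [ - 50,- 34.87, - 22, - 3,-1,- sqrt( 11)/17,  sqrt( 6) , 16,50.4,74* pi ] 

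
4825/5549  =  4825/5549 = 0.87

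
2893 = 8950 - 6057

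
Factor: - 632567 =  - 13^2*19^1*197^1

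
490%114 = 34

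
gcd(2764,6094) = 2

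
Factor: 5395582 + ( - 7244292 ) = -1848710=- 2^1*5^1*199^1*929^1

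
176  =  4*44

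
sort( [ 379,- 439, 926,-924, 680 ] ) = [ - 924,  -  439  ,  379, 680, 926]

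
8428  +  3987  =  12415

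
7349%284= 249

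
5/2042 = 5/2042 = 0.00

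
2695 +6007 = 8702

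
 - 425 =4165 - 4590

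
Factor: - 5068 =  - 2^2*7^1 * 181^1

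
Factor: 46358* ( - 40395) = - 2^1*3^1*5^1*13^1*1783^1 *2693^1=- 1872631410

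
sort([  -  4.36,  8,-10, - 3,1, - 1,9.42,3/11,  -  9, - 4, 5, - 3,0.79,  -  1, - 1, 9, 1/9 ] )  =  [-10,-9,-4.36,-4, - 3, -3, - 1,-1, - 1,  1/9,3/11,0.79, 1,5, 8,9, 9.42 ] 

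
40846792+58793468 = 99640260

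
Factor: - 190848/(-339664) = 2^3*3^1*7^1 *13^( - 1 )*23^( - 1) = 168/299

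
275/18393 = 275/18393 = 0.01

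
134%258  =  134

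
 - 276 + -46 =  - 322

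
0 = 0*3992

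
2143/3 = 714 + 1/3 = 714.33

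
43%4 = 3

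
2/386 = 1/193   =  0.01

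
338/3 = 338/3=112.67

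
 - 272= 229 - 501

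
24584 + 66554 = 91138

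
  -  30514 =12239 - 42753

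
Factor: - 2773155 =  -3^1*5^1*7^5*11^1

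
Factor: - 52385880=  -  2^3*3^1*5^1 * 436549^1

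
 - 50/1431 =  - 1 + 1381/1431=   - 0.03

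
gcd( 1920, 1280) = 640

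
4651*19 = 88369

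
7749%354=315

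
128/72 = 1+7/9 = 1.78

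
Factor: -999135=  - 3^4*5^1*2467^1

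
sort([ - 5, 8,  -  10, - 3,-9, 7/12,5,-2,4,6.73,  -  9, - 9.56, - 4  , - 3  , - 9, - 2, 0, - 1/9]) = [-10,-9.56, - 9, - 9,- 9, - 5,-4,  -  3, - 3,-2,-2 , - 1/9,0, 7/12,4,5,6.73 , 8]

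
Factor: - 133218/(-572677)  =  2^1 * 3^3 * 7^( - 1 )*23^(  -  1 ) * 2467^1 *3557^( -1) 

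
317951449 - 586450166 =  - 268498717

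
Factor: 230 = 2^1  *  5^1*23^1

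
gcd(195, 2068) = 1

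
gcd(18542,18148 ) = 2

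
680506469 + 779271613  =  1459778082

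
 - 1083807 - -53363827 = 52280020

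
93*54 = 5022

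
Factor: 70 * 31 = 2^1 * 5^1*7^1*31^1 =2170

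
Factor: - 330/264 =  - 2^( - 2 )*5^1  =  - 5/4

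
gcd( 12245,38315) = 395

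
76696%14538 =4006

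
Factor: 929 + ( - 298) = 631= 631^1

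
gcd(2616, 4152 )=24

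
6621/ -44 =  - 6621/44 =-150.48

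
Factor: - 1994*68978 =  - 137542132 = - 2^2*7^1*13^1 * 379^1*997^1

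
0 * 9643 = 0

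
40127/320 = 125 + 127/320 = 125.40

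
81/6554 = 81/6554 = 0.01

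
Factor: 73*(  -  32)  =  -2^5*73^1 = -2336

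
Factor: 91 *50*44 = 2^3*5^2*7^1 * 11^1*13^1=200200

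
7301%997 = 322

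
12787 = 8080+4707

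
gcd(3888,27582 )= 6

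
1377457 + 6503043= 7880500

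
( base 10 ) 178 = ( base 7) 343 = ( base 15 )bd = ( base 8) 262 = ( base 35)53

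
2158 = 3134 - 976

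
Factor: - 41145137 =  - 11^1*23^1*162629^1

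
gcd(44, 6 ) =2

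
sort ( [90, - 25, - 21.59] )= [ - 25, - 21.59,90] 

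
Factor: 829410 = 2^1*3^1*5^1*27647^1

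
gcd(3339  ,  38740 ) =1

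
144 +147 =291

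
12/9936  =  1/828 = 0.00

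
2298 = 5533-3235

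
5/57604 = 5/57604 = 0.00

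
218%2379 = 218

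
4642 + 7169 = 11811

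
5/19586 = 5/19586 =0.00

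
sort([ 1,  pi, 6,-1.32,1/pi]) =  [ - 1.32, 1/pi, 1, pi, 6]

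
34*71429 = 2428586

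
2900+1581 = 4481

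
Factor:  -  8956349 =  - 223^1 * 40163^1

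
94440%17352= 7680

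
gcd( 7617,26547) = 3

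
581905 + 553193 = 1135098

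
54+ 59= 113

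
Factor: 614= 2^1 * 307^1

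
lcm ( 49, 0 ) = 0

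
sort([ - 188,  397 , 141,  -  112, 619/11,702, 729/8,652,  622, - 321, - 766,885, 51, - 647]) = [ - 766,-647, - 321,  -  188, - 112,51, 619/11 , 729/8, 141,397,622 , 652, 702,  885 ] 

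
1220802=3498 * 349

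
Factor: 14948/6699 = 2^2* 3^( - 1)*7^( - 1)*11^( - 1)*29^ ( - 1) * 37^1*101^1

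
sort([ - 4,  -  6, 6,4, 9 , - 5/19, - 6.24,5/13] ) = [ - 6.24,-6, - 4 ,- 5/19,5/13, 4, 6,9 ]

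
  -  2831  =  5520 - 8351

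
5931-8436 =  - 2505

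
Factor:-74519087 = -1249^1*59663^1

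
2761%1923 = 838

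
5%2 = 1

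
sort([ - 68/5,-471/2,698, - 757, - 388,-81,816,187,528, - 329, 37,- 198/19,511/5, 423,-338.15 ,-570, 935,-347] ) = [-757  , - 570, - 388, - 347, - 338.15,-329, -471/2, - 81,  -  68/5,-198/19 , 37,511/5,187,423,528, 698, 816,  935]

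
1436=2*718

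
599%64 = 23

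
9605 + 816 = 10421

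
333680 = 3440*97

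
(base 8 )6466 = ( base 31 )3G3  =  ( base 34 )2vg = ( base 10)3382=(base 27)4h7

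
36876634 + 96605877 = 133482511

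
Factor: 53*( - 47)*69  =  -3^1*23^1* 47^1* 53^1= - 171879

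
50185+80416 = 130601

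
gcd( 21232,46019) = 1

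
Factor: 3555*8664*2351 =2^3*3^3 * 5^1 * 19^2*79^1* 2351^1 = 72412022520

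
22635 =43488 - 20853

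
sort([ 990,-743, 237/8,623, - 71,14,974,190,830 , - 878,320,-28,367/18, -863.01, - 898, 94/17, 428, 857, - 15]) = [ - 898, - 878, - 863.01, - 743, - 71, - 28,  -  15,94/17 , 14,367/18,237/8, 190,320,428,623,830,857,974,990 ]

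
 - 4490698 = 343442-4834140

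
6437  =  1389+5048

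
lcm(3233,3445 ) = 210145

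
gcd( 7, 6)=1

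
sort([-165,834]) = [  -  165,834]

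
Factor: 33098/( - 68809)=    - 2^1*19^1 * 79^(-1) = - 38/79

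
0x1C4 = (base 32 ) e4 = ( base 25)I2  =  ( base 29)fh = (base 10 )452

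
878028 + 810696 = 1688724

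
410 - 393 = 17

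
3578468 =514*6962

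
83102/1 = 83102 = 83102.00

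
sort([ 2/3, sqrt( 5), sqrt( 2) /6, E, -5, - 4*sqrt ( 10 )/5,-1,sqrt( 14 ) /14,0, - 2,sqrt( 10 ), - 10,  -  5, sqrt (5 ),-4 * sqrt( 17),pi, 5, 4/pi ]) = [-4 * sqrt( 17), - 10, - 5,  -  5,-4 * sqrt( 10) /5,  -  2,-1,  0, sqrt( 2)/6,sqrt(14 ) /14,2/3, 4/pi, sqrt( 5 ), sqrt( 5 ), E, pi , sqrt(10 ) , 5]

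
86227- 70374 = 15853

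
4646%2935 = 1711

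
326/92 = 163/46= 3.54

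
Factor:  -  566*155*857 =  - 75184610 = -2^1*5^1*31^1*  283^1*857^1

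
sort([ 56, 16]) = [ 16,56]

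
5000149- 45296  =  4954853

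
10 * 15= 150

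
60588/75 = 807+21/25  =  807.84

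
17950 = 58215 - 40265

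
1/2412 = 1/2412 = 0.00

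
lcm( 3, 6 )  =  6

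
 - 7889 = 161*(  -  49 ) 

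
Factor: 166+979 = 5^1*229^1=1145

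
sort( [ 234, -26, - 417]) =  [ - 417,- 26,234]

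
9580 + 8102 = 17682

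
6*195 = 1170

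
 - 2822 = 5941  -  8763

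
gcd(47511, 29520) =9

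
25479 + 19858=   45337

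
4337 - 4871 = -534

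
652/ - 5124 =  - 163/1281 = - 0.13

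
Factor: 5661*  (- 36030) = -203965830= -2^1*3^3*5^1*17^1*37^1*1201^1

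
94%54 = 40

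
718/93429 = 718/93429 = 0.01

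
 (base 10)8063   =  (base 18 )16fh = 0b1111101111111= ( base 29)9h1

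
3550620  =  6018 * 590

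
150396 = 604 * 249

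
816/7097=816/7097 = 0.11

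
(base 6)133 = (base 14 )41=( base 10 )57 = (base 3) 2010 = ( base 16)39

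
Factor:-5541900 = -2^2*3^1 *5^2*7^2*13^1*29^1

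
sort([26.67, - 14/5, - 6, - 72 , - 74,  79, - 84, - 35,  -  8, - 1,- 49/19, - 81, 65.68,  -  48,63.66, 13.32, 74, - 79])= [ - 84 ,-81, - 79, - 74, - 72, - 48, - 35,-8 , - 6 ,  -  14/5, - 49/19, - 1,13.32,  26.67, 63.66, 65.68, 74,79 ] 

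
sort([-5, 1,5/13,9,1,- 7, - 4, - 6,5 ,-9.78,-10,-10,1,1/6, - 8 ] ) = [  -  10,  -  10,-9.78, - 8, - 7,-6, - 5,- 4,1/6, 5/13 , 1,1, 1,  5 , 9 ]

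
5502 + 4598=10100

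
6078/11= 6078/11 = 552.55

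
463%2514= 463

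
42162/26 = 21081/13 =1621.62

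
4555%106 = 103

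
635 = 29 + 606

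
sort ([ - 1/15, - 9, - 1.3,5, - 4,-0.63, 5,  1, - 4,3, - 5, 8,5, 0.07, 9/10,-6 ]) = [- 9, - 6,-5, -4,  -  4, - 1.3 ,- 0.63, - 1/15,0.07,9/10,  1, 3,5,5,  5,8]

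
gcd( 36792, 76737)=3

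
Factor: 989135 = 5^1*7^1*59^1*479^1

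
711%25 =11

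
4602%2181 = 240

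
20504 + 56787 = 77291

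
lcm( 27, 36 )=108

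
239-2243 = - 2004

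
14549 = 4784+9765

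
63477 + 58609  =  122086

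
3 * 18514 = 55542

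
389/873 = 389/873 = 0.45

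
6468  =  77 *84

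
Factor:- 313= - 313^1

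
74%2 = 0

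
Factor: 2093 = 7^1 * 13^1*23^1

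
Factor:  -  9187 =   -  9187^1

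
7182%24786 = 7182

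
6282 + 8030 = 14312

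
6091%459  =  124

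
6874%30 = 4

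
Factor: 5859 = 3^3*7^1*31^1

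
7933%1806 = 709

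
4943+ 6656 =11599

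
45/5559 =15/1853 = 0.01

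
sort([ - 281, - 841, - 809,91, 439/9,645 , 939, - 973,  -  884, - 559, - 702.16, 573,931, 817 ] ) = [-973,-884, - 841, - 809, - 702.16, - 559, - 281,439/9,91,573, 645,817,931,939 ]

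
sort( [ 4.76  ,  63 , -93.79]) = [ - 93.79, 4.76, 63]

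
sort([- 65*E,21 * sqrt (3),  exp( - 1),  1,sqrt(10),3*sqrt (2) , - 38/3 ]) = [ - 65*E,-38/3,exp( - 1),1 , sqrt( 10 ),  3*sqrt( 2 ),21*sqrt( 3)]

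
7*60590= 424130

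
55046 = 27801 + 27245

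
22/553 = 22/553 =0.04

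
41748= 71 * 588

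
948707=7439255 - 6490548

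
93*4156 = 386508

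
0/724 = 0 = 0.00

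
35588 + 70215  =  105803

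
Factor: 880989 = 3^1*31^1* 9473^1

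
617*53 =32701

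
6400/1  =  6400 = 6400.00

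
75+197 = 272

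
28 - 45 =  - 17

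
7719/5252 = 7719/5252 = 1.47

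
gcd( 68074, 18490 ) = 2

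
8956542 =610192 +8346350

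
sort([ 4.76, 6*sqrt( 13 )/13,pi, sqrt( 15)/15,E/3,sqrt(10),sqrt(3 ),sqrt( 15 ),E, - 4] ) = [ - 4 , sqrt( 15)/15,E/3, 6*sqrt( 13)/13, sqrt ( 3 ),E,  pi,sqrt( 10 ),sqrt( 15), 4.76]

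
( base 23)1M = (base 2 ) 101101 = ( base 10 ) 45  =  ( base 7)63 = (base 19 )27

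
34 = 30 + 4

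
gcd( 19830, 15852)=6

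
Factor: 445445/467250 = 2^( - 1 )*3^( - 1)*5^(- 2 )*11^1*13^1 = 143/150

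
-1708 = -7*244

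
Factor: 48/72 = 2^1*3^( - 1 ) = 2/3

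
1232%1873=1232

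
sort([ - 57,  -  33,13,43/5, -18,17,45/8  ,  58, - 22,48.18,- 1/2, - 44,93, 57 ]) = [  -  57, - 44, - 33,  -  22, - 18, - 1/2,45/8,43/5, 13, 17,48.18,57,58, 93]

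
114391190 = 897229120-782837930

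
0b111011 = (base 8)73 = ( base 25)29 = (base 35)1O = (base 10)59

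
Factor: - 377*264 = - 2^3*3^1*11^1*13^1*29^1 = - 99528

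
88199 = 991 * 89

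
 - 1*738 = -738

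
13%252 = 13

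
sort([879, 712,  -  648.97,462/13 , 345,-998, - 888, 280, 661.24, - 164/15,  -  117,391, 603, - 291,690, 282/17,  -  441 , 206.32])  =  [ - 998,-888,-648.97, - 441,-291, - 117, - 164/15, 282/17, 462/13,206.32, 280, 345, 391, 603,661.24, 690, 712,879 ]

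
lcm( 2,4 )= 4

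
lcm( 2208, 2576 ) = 15456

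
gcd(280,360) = 40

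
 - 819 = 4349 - 5168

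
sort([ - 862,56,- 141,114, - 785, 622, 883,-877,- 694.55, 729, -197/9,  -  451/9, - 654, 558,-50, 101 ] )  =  [-877, -862,-785, - 694.55, - 654, - 141,  -  451/9,  -  50,-197/9 , 56, 101,  114, 558, 622, 729,  883 ] 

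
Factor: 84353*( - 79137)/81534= - 2^( - 1)*3^3*67^1*107^( - 1) * 127^( - 1)*977^1*1259^1=- 2225147787/27178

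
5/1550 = 1/310 =0.00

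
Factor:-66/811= -2^1*3^1*11^1*811^( - 1 )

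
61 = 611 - 550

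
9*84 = 756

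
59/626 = 59/626 = 0.09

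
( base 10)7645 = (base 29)92i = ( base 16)1ddd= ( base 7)31201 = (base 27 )AD4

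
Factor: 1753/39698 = 2^( - 1)*23^( - 1 )*863^( - 1)*1753^1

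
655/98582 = 655/98582 = 0.01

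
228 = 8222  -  7994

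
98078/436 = 224 + 207/218 = 224.95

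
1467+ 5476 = 6943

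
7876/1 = 7876=7876.00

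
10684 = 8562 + 2122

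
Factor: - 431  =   -431^1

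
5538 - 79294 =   -  73756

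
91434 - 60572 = 30862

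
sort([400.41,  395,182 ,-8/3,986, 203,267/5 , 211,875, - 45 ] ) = [-45, - 8/3,267/5, 182,203,211,395,400.41,875, 986] 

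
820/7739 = 820/7739=0.11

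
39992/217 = 184+ 64/217 = 184.29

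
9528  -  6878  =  2650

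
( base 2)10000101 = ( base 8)205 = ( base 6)341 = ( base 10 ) 133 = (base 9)157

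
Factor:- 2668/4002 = -2^1*3^(  -  1 ) =- 2/3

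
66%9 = 3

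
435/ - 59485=-87/11897 = -0.01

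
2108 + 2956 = 5064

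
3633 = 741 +2892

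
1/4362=1/4362 = 0.00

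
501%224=53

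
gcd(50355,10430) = 5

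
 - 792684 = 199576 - 992260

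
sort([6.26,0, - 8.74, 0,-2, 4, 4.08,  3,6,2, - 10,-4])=[ - 10, - 8.74, - 4, - 2,0,  0,  2,3 , 4,4.08,6 , 6.26] 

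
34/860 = 17/430 = 0.04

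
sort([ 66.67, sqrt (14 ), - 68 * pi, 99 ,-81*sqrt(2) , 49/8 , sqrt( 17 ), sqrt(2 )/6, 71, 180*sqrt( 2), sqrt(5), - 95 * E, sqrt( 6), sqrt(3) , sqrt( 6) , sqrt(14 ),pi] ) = [ - 95*E,-68* pi, - 81 *sqrt( 2), sqrt(2 ) /6,sqrt(3 ), sqrt ( 5 ), sqrt ( 6), sqrt(6), pi,  sqrt(14 ),sqrt(14),sqrt(17 ),49/8, 66.67, 71,99, 180*sqrt(2 ) ] 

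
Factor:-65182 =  - 2^1 * 13^1 * 23^1*109^1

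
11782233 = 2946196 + 8836037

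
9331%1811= 276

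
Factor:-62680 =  - 2^3*5^1*1567^1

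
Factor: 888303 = 3^1 * 13^1*22777^1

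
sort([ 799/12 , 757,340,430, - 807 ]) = [ - 807  ,  799/12, 340,430, 757]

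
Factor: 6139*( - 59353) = -364368067 = - 7^2* 61^1*139^1*877^1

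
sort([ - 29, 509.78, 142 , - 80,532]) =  [ - 80,-29,142,509.78,532 ]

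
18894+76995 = 95889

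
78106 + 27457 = 105563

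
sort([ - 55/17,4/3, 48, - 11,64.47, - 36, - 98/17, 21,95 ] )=[ - 36, - 11,-98/17, - 55/17, 4/3,21,48, 64.47,95]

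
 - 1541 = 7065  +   - 8606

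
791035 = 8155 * 97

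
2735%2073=662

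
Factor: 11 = 11^1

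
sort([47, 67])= [47, 67 ]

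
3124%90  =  64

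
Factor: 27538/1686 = 3^( - 1) * 7^2 = 49/3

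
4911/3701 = 1 + 1210/3701 = 1.33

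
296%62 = 48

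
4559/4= 4559/4= 1139.75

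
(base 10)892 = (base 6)4044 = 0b1101111100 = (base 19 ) 28I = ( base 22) 1ic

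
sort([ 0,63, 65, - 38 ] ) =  [- 38,0,63,65]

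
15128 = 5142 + 9986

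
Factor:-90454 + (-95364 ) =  - 2^1 *53^1*1753^1 = - 185818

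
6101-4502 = 1599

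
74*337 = 24938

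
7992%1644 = 1416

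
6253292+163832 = 6417124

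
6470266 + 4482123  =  10952389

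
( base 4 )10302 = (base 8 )462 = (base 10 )306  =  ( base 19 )g2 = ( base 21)ec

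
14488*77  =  1115576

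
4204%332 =220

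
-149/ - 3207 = 149/3207 = 0.05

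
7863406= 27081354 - 19217948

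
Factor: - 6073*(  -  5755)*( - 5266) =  - 184047305590 = - 2^1 * 5^1*1151^1* 2633^1*6073^1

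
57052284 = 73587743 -16535459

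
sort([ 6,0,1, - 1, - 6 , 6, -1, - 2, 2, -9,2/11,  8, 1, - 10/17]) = [ - 9,-6 , - 2, - 1,-1, - 10/17, 0, 2/11,1,1 , 2, 6 , 6, 8 ] 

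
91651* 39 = 3574389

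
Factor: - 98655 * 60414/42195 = -397342878/2813= - 2^1*3^1*29^( - 1)*97^ (-1 ) * 6577^1*10069^1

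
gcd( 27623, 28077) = 1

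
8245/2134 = 85/22 = 3.86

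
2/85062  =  1/42531 = 0.00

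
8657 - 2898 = 5759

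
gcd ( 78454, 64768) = 2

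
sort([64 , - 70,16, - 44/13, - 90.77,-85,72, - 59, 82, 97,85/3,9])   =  [ - 90.77, - 85,-70 , - 59,-44/13,9 , 16, 85/3,64,72,82,  97]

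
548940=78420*7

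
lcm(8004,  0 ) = 0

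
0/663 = 0 = 0.00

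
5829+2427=8256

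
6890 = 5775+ 1115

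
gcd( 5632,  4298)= 2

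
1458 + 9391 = 10849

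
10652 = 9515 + 1137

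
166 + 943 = 1109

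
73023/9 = 24341/3 = 8113.67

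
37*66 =2442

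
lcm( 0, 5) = 0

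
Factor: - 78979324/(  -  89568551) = 2^2* 757^1*3539^( - 1 ) *25309^( - 1 )*26083^1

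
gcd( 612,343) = 1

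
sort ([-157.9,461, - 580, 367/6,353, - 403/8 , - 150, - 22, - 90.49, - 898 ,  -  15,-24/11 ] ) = [ - 898, -580, - 157.9,-150,-90.49,  -  403/8,-22, - 15,  -  24/11,  367/6 , 353, 461 ] 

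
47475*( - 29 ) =- 1376775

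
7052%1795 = 1667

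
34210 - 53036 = - 18826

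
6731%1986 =773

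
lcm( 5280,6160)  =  36960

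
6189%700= 589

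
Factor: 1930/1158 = 5/3=3^( - 1 )*5^1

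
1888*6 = 11328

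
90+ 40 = 130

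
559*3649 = 2039791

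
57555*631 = 36317205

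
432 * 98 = 42336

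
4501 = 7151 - 2650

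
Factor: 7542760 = 2^3*5^1*269^1*701^1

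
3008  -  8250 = -5242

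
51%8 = 3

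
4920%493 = 483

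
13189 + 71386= 84575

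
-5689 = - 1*5689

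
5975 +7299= 13274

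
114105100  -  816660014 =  - 702554914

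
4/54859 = 4/54859 = 0.00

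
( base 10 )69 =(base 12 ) 59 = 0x45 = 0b1000101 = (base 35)1Y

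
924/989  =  924/989 = 0.93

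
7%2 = 1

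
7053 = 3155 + 3898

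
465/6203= 465/6203 = 0.07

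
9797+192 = 9989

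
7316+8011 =15327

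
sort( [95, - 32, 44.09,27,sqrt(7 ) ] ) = [ - 32,sqrt(7 ) , 27,44.09,95 ] 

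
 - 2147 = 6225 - 8372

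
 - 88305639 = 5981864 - 94287503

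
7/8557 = 7/8557 = 0.00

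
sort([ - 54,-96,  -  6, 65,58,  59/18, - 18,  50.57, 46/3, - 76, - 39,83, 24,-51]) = [ - 96, - 76, - 54,-51,  -  39,  -  18,-6, 59/18, 46/3, 24, 50.57, 58, 65, 83] 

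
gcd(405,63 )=9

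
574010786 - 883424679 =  - 309413893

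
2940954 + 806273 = 3747227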